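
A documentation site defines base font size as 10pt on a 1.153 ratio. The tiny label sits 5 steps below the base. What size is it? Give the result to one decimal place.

4.9pt

Each step on a modular scale multiplies by the ratio, so the size n steps from the base is base × ratioⁿ.
10.0 ÷ 1.153⁵ = 10.0 ÷ 2.03773 ≈ 4.91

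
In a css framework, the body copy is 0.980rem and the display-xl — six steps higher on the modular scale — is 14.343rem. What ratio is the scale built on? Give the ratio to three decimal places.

1.564

r⁶ = 14.343 / 0.980, so r = (14.343/0.980)^(1/6).
r = 14.6357^(1/6) ≈ 1.5640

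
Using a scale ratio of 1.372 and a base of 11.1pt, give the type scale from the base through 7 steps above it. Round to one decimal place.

Step 0: 11.1pt
Step 1: 11.1 × 1.372 = 15.2
Step 2: 11.1 × 1.372² = 20.9
Step 3: 11.1 × 1.372³ = 28.7
Step 4: 11.1 × 1.372⁴ = 39.3
Step 5: 11.1 × 1.372⁵ = 54.0
Step 6: 11.1 × 1.372⁶ = 74.0
Step 7: 11.1 × 1.372⁷ = 101.6

11.1pt, 15.2pt, 20.9pt, 28.7pt, 39.3pt, 54.0pt, 74.0pt, 101.6pt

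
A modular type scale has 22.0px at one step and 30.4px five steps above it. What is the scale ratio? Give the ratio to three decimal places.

The ratio satisfies 22.0 × r⁵ = 30.4, so r = (30.4 / 22.0)^(1/5).
r = 1.3818^(1/5) ≈ 1.0668

1.067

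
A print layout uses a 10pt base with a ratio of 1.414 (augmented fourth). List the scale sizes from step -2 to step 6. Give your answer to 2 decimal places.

5.00pt, 7.07pt, 10.00pt, 14.14pt, 19.99pt, 28.27pt, 39.98pt, 56.53pt, 79.93pt

Step -2: 10.0 ÷ 1.414² = 5.00
Step -1: 10.0 ÷ 1.414 = 7.07
Step 0: 10pt
Step 1: 10.0 × 1.414 = 14.14
Step 2: 10.0 × 1.414² = 19.99
Step 3: 10.0 × 1.414³ = 28.27
Step 4: 10.0 × 1.414⁴ = 39.98
Step 5: 10.0 × 1.414⁵ = 56.53
Step 6: 10.0 × 1.414⁶ = 79.93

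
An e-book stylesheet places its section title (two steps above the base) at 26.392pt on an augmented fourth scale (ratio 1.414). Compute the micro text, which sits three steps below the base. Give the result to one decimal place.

26.392 ÷ 1.414⁵ = 26.392 ÷ 5.65258 ≈ 4.669

4.7pt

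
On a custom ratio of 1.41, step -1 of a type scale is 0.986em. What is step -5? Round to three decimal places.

0.986 ÷ 1.41⁴ = 0.986 ÷ 3.95254 ≈ 0.249

0.249em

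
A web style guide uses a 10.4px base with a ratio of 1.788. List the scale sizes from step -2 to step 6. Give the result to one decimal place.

Step -2: 10.4 ÷ 1.788² = 3.3
Step -1: 10.4 ÷ 1.788 = 5.8
Step 0: 10.4px
Step 1: 10.4 × 1.788 = 18.6
Step 2: 10.4 × 1.788² = 33.2
Step 3: 10.4 × 1.788³ = 59.4
Step 4: 10.4 × 1.788⁴ = 106.3
Step 5: 10.4 × 1.788⁵ = 190.1
Step 6: 10.4 × 1.788⁶ = 339.8

3.3px, 5.8px, 10.4px, 18.6px, 33.2px, 59.4px, 106.3px, 190.1px, 339.8px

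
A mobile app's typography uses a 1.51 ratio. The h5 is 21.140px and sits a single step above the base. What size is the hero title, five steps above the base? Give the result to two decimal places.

109.90px

21.140 × 1.51⁴ = 21.140 × 5.19886 ≈ 109.904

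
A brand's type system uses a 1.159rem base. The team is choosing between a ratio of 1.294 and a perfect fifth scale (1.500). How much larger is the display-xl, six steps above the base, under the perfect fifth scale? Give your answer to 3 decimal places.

At 1.294: 1.159 × 1.294⁶ = 5.44113rem
Perfect fifth: 1.159 × 1.500⁶ = 13.20173rem
Difference: 13.20173 − 5.44113 = 7.76060rem

7.761rem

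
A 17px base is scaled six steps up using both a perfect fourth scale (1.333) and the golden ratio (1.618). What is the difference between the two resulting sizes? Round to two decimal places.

209.64px

Perfect fourth: 17.0 × 1.333⁶ = 95.3740px
Golden ratio: 17.0 × 1.618⁶ = 305.0142px
Difference: 305.0142 − 95.3740 = 209.6402px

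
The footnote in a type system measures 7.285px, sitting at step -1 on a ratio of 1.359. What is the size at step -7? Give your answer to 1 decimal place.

7.285 ÷ 1.359⁶ = 7.285 ÷ 6.29965 ≈ 1.156

1.2px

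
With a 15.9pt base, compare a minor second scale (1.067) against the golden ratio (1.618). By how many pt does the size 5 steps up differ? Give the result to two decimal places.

Minor second: 15.9 × 1.067⁵ = 21.9897pt
Golden ratio: 15.9 × 1.618⁵ = 176.3152pt
Difference: 176.3152 − 21.9897 = 154.3255pt

154.33pt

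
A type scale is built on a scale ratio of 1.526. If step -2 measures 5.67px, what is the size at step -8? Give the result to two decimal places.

The gap is -8 − (-2) = -6 steps, so the factor is 1.526^-6.
5.67 ÷ 1.526⁶ = 5.67 ÷ 12.62779 ≈ 0.449

0.45px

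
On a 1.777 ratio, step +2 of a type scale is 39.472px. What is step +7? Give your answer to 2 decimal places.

The gap is 7 − (2) = 5 steps, so the factor is 1.777^5.
39.472 × 1.777⁵ = 39.472 × 17.71892 ≈ 699.401

699.40px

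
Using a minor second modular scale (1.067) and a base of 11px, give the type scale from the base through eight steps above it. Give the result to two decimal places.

Step 0: 11px
Step 1: 11.0 × 1.067 = 11.74
Step 2: 11.0 × 1.067² = 12.52
Step 3: 11.0 × 1.067³ = 13.36
Step 4: 11.0 × 1.067⁴ = 14.26
Step 5: 11.0 × 1.067⁵ = 15.21
Step 6: 11.0 × 1.067⁶ = 16.23
Step 7: 11.0 × 1.067⁷ = 17.32
Step 8: 11.0 × 1.067⁸ = 18.48

11.00px, 11.74px, 12.52px, 13.36px, 14.26px, 15.21px, 16.23px, 17.32px, 18.48px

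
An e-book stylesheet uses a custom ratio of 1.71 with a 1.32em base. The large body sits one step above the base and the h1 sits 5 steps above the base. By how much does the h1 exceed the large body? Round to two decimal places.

17.04em

Step 1: 1.32 × 1.71 = 2.2572em
Step 5: 1.32 × 1.71⁵ = 19.2999em
Difference: 19.2999 − 2.2572 = 17.0427em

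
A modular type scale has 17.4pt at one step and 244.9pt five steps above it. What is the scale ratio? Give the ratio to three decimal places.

r⁵ = 244.9 / 17.4, so r = (244.9/17.4)^(1/5).
r = 14.0747^(1/5) ≈ 1.6970

1.697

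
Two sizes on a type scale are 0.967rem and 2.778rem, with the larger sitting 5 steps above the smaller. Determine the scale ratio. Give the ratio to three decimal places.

The ratio satisfies 0.967 × r⁵ = 2.778, so r = (2.778 / 0.967)^(1/5).
r = 2.8728^(1/5) ≈ 1.2350

1.235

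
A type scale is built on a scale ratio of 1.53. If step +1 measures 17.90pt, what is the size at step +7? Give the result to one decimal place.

17.90 × 1.53⁶ = 17.90 × 12.82769 ≈ 229.616

229.6pt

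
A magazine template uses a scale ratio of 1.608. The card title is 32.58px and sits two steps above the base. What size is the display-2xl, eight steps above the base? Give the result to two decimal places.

563.21px

32.58 × 1.608⁶ = 32.58 × 17.28687 ≈ 563.206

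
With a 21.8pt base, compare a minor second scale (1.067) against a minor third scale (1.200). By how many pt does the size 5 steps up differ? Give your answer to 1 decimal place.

24.1pt

Minor second: 21.8 × 1.067⁵ = 30.149pt
Minor third: 21.8 × 1.200⁵ = 54.245pt
Difference: 54.245 − 30.149 = 24.096pt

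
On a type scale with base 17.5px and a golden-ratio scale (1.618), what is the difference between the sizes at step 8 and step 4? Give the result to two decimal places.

702.05px

Step 4: 17.5 × 1.618⁴ = 119.9367px
Step 8: 17.5 × 1.618⁸ = 821.9893px
Difference: 821.9893 − 119.9367 = 702.0526px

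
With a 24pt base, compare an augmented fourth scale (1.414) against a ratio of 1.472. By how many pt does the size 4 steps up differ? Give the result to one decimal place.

16.7pt

Augmented fourth: 24.0 × 1.414⁴ = 95.942pt
At 1.472: 24.0 × 1.472⁴ = 112.679pt
Difference: 112.679 − 95.942 = 16.737pt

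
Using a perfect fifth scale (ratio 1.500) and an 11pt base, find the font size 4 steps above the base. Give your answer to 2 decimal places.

11.0 × 1.500⁴ = 11.0 × 5.06250 ≈ 55.69

55.69pt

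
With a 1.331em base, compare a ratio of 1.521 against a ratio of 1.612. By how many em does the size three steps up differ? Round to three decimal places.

0.892em

At 1.521: 1.331 × 1.521³ = 4.68345em
At 1.612: 1.331 × 1.612³ = 5.57536em
Difference: 5.57536 − 4.68345 = 0.89191em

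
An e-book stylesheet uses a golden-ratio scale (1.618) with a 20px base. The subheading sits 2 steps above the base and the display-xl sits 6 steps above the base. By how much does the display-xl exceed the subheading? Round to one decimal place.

Step 2: 20.0 × 1.618² = 52.358px
Step 6: 20.0 × 1.618⁶ = 358.840px
Difference: 358.840 − 52.358 = 306.482px

306.5px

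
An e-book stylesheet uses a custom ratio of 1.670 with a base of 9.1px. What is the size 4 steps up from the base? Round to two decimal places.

9.1 × 1.670⁴ = 9.1 × 7.77796 ≈ 70.78

70.78px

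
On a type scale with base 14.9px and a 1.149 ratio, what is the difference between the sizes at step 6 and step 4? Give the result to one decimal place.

8.3px

Step 4: 14.9 × 1.149⁴ = 25.970px
Step 6: 14.9 × 1.149⁶ = 34.285px
Difference: 34.285 − 25.970 = 8.315px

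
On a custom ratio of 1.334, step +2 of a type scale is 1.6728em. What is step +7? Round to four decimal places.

Moving from step +2 to step +7 is 5 steps up, so multiply by r⁵.
1.6728 × 1.334⁵ = 1.6728 × 4.22454 ≈ 7.0668

7.0668em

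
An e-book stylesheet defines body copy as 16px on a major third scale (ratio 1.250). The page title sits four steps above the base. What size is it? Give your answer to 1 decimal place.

Each step on a modular scale multiplies by the ratio, so the size n steps from the base is base × ratioⁿ.
16.0 × 1.250⁴ = 16.0 × 2.44141 ≈ 39.06

39.1px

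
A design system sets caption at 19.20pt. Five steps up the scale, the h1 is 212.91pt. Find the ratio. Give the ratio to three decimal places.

The ratio satisfies 19.20 × r⁵ = 212.91, so r = (212.91 / 19.20)^(1/5).
r = 11.0891^(1/5) ≈ 1.6180

1.618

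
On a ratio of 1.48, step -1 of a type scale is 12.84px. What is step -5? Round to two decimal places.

The gap is -5 − (-1) = -4 steps, so the factor is 1.48^-4.
12.84 ÷ 1.48⁴ = 12.84 ÷ 4.79785 ≈ 2.676

2.68px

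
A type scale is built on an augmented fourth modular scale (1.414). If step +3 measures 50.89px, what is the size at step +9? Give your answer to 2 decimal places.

Moving from step +3 to step +9 is 6 steps up, so multiply by r⁶.
50.89 × 1.414⁶ = 50.89 × 7.99275 ≈ 406.751

406.75px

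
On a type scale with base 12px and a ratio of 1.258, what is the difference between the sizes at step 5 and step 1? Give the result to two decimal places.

Step 1: 12.0 × 1.258 = 15.0960px
Step 5: 12.0 × 1.258⁵ = 37.8081px
Difference: 37.8081 − 15.0960 = 22.7121px

22.71px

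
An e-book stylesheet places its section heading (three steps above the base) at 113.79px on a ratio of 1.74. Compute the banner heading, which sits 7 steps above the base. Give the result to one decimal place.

Moving from step +3 to step +7 is 4 steps up, so multiply by r⁴.
113.79 × 1.74⁴ = 113.79 × 9.16636 ≈ 1043.040

1043.0px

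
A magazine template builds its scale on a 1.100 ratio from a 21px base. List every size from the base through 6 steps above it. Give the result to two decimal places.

Step 0: 21px
Step 1: 21.0 × 1.100 = 23.10
Step 2: 21.0 × 1.100² = 25.41
Step 3: 21.0 × 1.100³ = 27.95
Step 4: 21.0 × 1.100⁴ = 30.75
Step 5: 21.0 × 1.100⁵ = 33.82
Step 6: 21.0 × 1.100⁶ = 37.20

21.00px, 23.10px, 25.41px, 27.95px, 30.75px, 33.82px, 37.20px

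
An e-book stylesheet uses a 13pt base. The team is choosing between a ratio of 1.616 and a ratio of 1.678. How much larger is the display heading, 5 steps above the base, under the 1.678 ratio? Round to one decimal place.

29.7pt

At 1.616: 13.0 × 1.616⁵ = 143.268pt
At 1.678: 13.0 × 1.678⁵ = 172.943pt
Difference: 172.943 − 143.268 = 29.675pt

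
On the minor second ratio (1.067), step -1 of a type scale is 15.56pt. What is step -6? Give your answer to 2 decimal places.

11.25pt

The gap is -6 − (-1) = -5 steps, so the factor is 1.067^-5.
15.56 ÷ 1.067⁵ = 15.56 ÷ 1.38300 ≈ 11.251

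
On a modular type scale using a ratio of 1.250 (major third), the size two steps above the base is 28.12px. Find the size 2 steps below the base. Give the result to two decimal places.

11.52px

Moving from step +2 to step -2 is 4 steps down, so divide by r⁴.
28.12 ÷ 1.250⁴ = 28.12 ÷ 2.44141 ≈ 11.518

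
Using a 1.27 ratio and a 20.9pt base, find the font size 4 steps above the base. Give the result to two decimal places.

54.37pt

Every step multiplies by the scale ratio.
20.9 × 1.27⁴ = 20.9 × 2.60145 ≈ 54.37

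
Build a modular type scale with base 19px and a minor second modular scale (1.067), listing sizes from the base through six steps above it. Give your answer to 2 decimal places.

19.00px, 20.27px, 21.63px, 23.08px, 24.63px, 26.28px, 28.04px

Step 0: 19px
Step 1: 19.0 × 1.067 = 20.27
Step 2: 19.0 × 1.067² = 21.63
Step 3: 19.0 × 1.067³ = 23.08
Step 4: 19.0 × 1.067⁴ = 24.63
Step 5: 19.0 × 1.067⁵ = 26.28
Step 6: 19.0 × 1.067⁶ = 28.04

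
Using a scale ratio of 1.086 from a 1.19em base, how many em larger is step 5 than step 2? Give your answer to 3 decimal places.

0.394em

Step 2: 1.19 × 1.086² = 1.40348em
Step 5: 1.19 × 1.086⁵ = 1.79761em
Difference: 1.79761 − 1.40348 = 0.39413em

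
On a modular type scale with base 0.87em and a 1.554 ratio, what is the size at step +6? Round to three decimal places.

0.87 × 1.554⁶ = 0.87 × 14.08335 ≈ 12.253

12.253em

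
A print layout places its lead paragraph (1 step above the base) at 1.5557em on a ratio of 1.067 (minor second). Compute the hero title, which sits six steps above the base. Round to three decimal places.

2.152em

Moving from step +1 to step +6 is 5 steps up, so multiply by r⁵.
1.5557 × 1.067⁵ = 1.5557 × 1.38300 ≈ 2.152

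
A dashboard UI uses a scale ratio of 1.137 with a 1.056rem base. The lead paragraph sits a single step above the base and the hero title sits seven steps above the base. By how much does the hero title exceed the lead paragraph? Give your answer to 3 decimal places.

1.393rem

Step 1: 1.056 × 1.137 = 1.20067rem
Step 7: 1.056 × 1.137⁷ = 2.59410rem
Difference: 2.59410 − 1.20067 = 1.39343rem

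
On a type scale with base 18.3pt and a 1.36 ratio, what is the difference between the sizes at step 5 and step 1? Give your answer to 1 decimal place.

60.3pt

Step 1: 18.3 × 1.36 = 24.888pt
Step 5: 18.3 × 1.36⁵ = 85.142pt
Difference: 85.142 − 24.888 = 60.254pt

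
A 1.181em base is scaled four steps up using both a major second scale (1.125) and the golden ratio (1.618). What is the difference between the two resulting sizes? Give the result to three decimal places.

Major second: 1.181 × 1.125⁴ = 1.89173em
Golden ratio: 1.181 × 1.618⁴ = 8.09401em
Difference: 8.09401 − 1.89173 = 6.20228em

6.202em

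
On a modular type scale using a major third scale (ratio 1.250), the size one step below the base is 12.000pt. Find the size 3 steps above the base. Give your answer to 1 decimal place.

12.000 × 1.250⁴ = 12.000 × 2.44141 ≈ 29.297

29.3pt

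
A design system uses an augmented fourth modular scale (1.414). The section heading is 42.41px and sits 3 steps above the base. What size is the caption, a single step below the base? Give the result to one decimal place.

42.41 ÷ 1.414⁴ = 42.41 ÷ 3.99758 ≈ 10.609

10.6px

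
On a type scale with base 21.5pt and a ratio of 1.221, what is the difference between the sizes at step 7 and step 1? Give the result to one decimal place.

Step 1: 21.5 × 1.221 = 26.252pt
Step 7: 21.5 × 1.221⁷ = 86.986pt
Difference: 86.986 − 26.252 = 60.734pt

60.7pt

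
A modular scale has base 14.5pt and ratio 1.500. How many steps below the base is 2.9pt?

1.500ⁿ = 14.5 / 2.9 = 5.0000
n = ln(5.0000) / ln(1.500) = 1.6094 / 0.4055 ≈ 3.97

4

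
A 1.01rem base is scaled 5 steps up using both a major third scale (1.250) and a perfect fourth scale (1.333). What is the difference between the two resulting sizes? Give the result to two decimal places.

Major third: 1.01 × 1.250⁵ = 3.0823rem
Perfect fourth: 1.01 × 1.333⁵ = 4.2508rem
Difference: 4.2508 − 3.0823 = 1.1685rem

1.17rem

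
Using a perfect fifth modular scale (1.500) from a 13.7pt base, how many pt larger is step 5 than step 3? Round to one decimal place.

Step 3: 13.7 × 1.500³ = 46.237pt
Step 5: 13.7 × 1.500⁵ = 104.034pt
Difference: 104.034 − 46.237 = 57.797pt

57.8pt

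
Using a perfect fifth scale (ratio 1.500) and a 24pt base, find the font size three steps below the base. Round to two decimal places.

7.11pt

Every step multiplies by the scale ratio.
24.0 ÷ 1.500³ = 24.0 ÷ 3.37500 ≈ 7.11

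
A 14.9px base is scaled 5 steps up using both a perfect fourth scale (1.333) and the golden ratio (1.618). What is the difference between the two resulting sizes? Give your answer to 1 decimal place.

Perfect fourth: 14.9 × 1.333⁵ = 62.710px
Golden ratio: 14.9 × 1.618⁵ = 165.226px
Difference: 165.226 − 62.710 = 102.516px

102.5px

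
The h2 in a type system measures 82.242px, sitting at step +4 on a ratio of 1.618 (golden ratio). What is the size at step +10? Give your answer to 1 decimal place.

1475.6px

82.242 × 1.618⁶ = 82.242 × 17.94201 ≈ 1475.587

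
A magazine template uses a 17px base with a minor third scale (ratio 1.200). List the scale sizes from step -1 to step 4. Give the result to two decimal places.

14.17px, 17.00px, 20.40px, 24.48px, 29.38px, 35.25px

Step -1: 17.0 ÷ 1.200 = 14.17
Step 0: 17px
Step 1: 17.0 × 1.200 = 20.40
Step 2: 17.0 × 1.200² = 24.48
Step 3: 17.0 × 1.200³ = 29.38
Step 4: 17.0 × 1.200⁴ = 35.25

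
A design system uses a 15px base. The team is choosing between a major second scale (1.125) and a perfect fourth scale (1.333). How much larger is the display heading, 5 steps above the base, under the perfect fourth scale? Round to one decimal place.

Major second: 15.0 × 1.125⁵ = 27.030px
Perfect fourth: 15.0 × 1.333⁵ = 63.131px
Difference: 63.131 − 27.030 = 36.101px

36.1px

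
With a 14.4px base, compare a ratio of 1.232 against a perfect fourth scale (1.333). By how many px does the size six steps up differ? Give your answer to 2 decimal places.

30.43px

At 1.232: 14.4 × 1.232⁶ = 50.3532px
Perfect fourth: 14.4 × 1.333⁶ = 80.7874px
Difference: 80.7874 − 50.3532 = 30.4342px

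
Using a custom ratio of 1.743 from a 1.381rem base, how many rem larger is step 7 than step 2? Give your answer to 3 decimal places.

Step 2: 1.381 × 1.743² = 4.19555rem
Step 7: 1.381 × 1.743⁷ = 67.49559rem
Difference: 67.49559 − 4.19555 = 63.30004rem

63.300rem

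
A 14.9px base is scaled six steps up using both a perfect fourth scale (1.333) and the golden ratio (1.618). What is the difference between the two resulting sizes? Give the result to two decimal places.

183.74px

Perfect fourth: 14.9 × 1.333⁶ = 83.5925px
Golden ratio: 14.9 × 1.618⁶ = 267.3360px
Difference: 267.3360 − 83.5925 = 183.7435px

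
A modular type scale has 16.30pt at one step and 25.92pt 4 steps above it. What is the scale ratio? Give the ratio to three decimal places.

r⁴ = 25.92 / 16.30, so r = (25.92/16.30)^(1/4).
r = 1.5902^(1/4) ≈ 1.1230

1.123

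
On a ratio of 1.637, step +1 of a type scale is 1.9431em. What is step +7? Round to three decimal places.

37.393em

1.9431 × 1.637⁶ = 1.9431 × 19.24386 ≈ 37.393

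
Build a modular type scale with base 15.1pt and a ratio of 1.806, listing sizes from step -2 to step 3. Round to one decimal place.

4.6pt, 8.4pt, 15.1pt, 27.3pt, 49.3pt, 88.9pt

Step -2: 15.1 ÷ 1.806² = 4.6
Step -1: 15.1 ÷ 1.806 = 8.4
Step 0: 15.1pt
Step 1: 15.1 × 1.806 = 27.3
Step 2: 15.1 × 1.806² = 49.3
Step 3: 15.1 × 1.806³ = 88.9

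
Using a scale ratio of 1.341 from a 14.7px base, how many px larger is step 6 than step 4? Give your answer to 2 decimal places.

Step 4: 14.7 × 1.341⁴ = 47.5371px
Step 6: 14.7 × 1.341⁶ = 85.4850px
Difference: 85.4850 − 47.5371 = 37.9479px

37.95px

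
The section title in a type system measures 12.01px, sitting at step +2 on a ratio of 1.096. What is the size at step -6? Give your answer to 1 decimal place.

5.8px

12.01 ÷ 1.096⁸ = 12.01 ÷ 2.08202 ≈ 5.768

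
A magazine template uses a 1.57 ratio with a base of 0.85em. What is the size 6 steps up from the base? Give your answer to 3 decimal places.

0.85 × 1.57⁶ = 0.85 × 14.97607 ≈ 12.730

12.730em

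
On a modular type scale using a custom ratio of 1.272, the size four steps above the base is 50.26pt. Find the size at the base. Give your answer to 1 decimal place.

50.26 ÷ 1.272⁴ = 50.26 ÷ 2.61787 ≈ 19.199

19.2pt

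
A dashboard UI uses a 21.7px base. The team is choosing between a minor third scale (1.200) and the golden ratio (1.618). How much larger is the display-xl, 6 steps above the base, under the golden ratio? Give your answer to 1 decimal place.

324.5px

Minor third: 21.7 × 1.200⁶ = 64.796px
Golden ratio: 21.7 × 1.618⁶ = 389.342px
Difference: 389.342 − 64.796 = 324.546px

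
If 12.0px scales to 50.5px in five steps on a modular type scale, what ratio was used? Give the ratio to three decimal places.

1.333

The ratio satisfies 12.0 × r⁵ = 50.5, so r = (50.5 / 12.0)^(1/5).
r = 4.2083^(1/5) ≈ 1.3330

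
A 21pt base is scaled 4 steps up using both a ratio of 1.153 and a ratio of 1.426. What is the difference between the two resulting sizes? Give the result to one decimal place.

At 1.153: 21.0 × 1.153⁴ = 37.114pt
At 1.426: 21.0 × 1.426⁴ = 86.836pt
Difference: 86.836 − 37.114 = 49.722pt

49.7pt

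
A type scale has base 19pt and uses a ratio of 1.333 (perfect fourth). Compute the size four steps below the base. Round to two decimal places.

6.02pt

19.0 ÷ 1.333⁴ = 19.0 ÷ 3.15733 ≈ 6.02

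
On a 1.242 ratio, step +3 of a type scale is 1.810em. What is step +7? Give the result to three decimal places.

4.307em

The gap is 7 − (3) = 4 steps, so the factor is 1.242^4.
1.810 × 1.242⁴ = 1.810 × 2.37950 ≈ 4.307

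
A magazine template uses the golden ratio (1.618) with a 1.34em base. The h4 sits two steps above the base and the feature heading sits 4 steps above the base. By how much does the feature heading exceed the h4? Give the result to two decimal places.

5.68em

Step 2: 1.34 × 1.618² = 3.5080em
Step 4: 1.34 × 1.618⁴ = 9.1837em
Difference: 9.1837 − 3.5080 = 5.6757em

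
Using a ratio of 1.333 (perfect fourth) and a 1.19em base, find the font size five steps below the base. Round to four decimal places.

1.19 ÷ 1.333⁵ = 1.19 ÷ 4.20873 ≈ 0.2827

0.2827em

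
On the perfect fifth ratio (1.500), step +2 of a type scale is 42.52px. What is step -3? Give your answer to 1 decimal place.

5.6px

The gap is -3 − (2) = -5 steps, so the factor is 1.500^-5.
42.52 ÷ 1.500⁵ = 42.52 ÷ 7.59375 ≈ 5.599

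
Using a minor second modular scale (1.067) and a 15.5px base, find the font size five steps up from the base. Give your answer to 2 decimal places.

15.5 × 1.067⁵ = 15.5 × 1.38300 ≈ 21.44

21.44px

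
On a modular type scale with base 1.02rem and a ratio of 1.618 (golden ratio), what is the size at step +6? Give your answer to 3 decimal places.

Every step multiplies by the scale ratio.
1.02 × 1.618⁶ = 1.02 × 17.94201 ≈ 18.301

18.301rem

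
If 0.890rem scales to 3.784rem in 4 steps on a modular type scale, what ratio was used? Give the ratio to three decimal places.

1.436

The ratio satisfies 0.890 × r⁴ = 3.784, so r = (3.784 / 0.890)^(1/4).
r = 4.2517^(1/4) ≈ 1.4360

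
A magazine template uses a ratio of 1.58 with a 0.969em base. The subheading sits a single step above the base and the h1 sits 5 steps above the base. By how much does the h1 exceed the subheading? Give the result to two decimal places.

Step 1: 0.969 × 1.58 = 1.5310em
Step 5: 0.969 × 1.58⁵ = 9.5413em
Difference: 9.5413 − 1.5310 = 8.0103em

8.01em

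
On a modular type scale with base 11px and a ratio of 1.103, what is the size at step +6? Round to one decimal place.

19.8px

A modular type scale is a geometric sequence: sizeₙ = base × rⁿ.
11.0 × 1.103⁶ = 11.0 × 1.80075 ≈ 19.81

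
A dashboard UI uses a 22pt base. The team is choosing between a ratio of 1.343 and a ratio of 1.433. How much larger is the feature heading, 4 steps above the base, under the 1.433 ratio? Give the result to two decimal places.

21.20pt

At 1.343: 22.0 × 1.343⁴ = 71.5693pt
At 1.433: 22.0 × 1.433⁴ = 92.7700pt
Difference: 92.7700 − 71.5693 = 21.2007pt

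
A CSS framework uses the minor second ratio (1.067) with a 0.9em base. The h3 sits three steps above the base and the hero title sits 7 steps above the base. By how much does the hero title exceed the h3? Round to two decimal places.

Step 3: 0.9 × 1.067³ = 1.0933em
Step 7: 0.9 × 1.067⁷ = 1.4171em
Difference: 1.4171 − 1.0933 = 0.3238em

0.32em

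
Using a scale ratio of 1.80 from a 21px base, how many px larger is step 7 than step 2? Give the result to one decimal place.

1217.6px

Step 2: 21.0 × 1.80² = 68.040px
Step 7: 21.0 × 1.80⁷ = 1285.662px
Difference: 1285.662 − 68.040 = 1217.622px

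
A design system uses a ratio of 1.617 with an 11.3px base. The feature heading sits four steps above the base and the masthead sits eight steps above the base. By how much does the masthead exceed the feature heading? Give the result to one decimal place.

450.9px

Step 4: 11.3 × 1.617⁴ = 77.254px
Step 8: 11.3 × 1.617⁸ = 528.152px
Difference: 528.152 − 77.254 = 450.898px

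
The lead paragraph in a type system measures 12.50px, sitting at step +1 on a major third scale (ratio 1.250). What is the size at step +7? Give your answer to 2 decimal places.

The gap is 7 − (1) = 6 steps, so the factor is 1.250^6.
12.50 × 1.250⁶ = 12.50 × 3.81470 ≈ 47.684

47.68px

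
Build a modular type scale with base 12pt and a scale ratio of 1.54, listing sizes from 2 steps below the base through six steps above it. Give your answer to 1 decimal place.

5.1pt, 7.8pt, 12.0pt, 18.5pt, 28.5pt, 43.8pt, 67.5pt, 103.9pt, 160.1pt

Step -2: 12.0 ÷ 1.54² = 5.1
Step -1: 12.0 ÷ 1.54 = 7.8
Step 0: 12pt
Step 1: 12.0 × 1.54 = 18.5
Step 2: 12.0 × 1.54² = 28.5
Step 3: 12.0 × 1.54³ = 43.8
Step 4: 12.0 × 1.54⁴ = 67.5
Step 5: 12.0 × 1.54⁵ = 103.9
Step 6: 12.0 × 1.54⁶ = 160.1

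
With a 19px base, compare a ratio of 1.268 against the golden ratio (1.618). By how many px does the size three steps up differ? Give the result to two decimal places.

41.74px

At 1.268: 19.0 × 1.268³ = 38.7357px
Golden ratio: 19.0 × 1.618³ = 80.4802px
Difference: 80.4802 − 38.7357 = 41.7445px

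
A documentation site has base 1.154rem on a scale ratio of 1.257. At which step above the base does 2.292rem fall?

1.257ⁿ = 2.292 / 1.154 = 1.9861
n = ln(1.9861) / ln(1.257) = 0.6862 / 0.2287 ≈ 3.00

3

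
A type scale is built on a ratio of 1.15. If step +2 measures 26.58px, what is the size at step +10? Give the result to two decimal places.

26.58 × 1.15⁸ = 26.58 × 3.05902 ≈ 81.309

81.31px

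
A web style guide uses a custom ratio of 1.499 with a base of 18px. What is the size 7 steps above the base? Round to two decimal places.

A modular type scale is a geometric sequence: sizeₙ = base × rⁿ.
18.0 × 1.499⁷ = 18.0 × 17.00636 ≈ 306.11

306.11px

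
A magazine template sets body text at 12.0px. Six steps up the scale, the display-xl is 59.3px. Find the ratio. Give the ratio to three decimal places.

1.305

The ratio satisfies 12.0 × r⁶ = 59.3, so r = (59.3 / 12.0)^(1/6).
r = 4.9417^(1/6) ≈ 1.3051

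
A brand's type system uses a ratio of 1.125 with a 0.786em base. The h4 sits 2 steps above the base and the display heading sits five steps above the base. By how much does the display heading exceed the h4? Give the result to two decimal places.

0.42em

Step 2: 0.786 × 1.125² = 0.9948em
Step 5: 0.786 × 1.125⁵ = 1.4164em
Difference: 1.4164 − 0.9948 = 0.4216em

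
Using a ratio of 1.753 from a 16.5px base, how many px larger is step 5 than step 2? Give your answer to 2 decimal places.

222.44px

Step 2: 16.5 × 1.753² = 50.7046px
Step 5: 16.5 × 1.753⁵ = 273.1452px
Difference: 273.1452 − 50.7046 = 222.4406px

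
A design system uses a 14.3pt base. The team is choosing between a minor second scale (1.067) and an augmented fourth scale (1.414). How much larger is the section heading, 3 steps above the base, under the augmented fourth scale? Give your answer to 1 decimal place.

Minor second: 14.3 × 1.067³ = 17.371pt
Augmented fourth: 14.3 × 1.414³ = 40.428pt
Difference: 40.428 − 17.371 = 23.057pt

23.1pt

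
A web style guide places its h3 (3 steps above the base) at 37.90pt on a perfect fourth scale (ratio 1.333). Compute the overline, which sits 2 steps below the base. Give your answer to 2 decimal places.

The gap is -2 − (3) = -5 steps, so the factor is 1.333^-5.
37.90 ÷ 1.333⁵ = 37.90 ÷ 4.20873 ≈ 9.005

9.01pt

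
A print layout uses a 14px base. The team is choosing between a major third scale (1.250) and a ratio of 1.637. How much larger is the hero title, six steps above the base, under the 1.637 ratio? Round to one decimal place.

216.0px

Major third: 14.0 × 1.250⁶ = 53.406px
At 1.637: 14.0 × 1.637⁶ = 269.414px
Difference: 269.414 − 53.406 = 216.008px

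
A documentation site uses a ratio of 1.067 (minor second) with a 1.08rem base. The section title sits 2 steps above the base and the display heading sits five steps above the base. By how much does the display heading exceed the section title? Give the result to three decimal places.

0.264rem

Step 2: 1.08 × 1.067² = 1.22957rem
Step 5: 1.08 × 1.067⁵ = 1.49364rem
Difference: 1.49364 − 1.22957 = 0.26407rem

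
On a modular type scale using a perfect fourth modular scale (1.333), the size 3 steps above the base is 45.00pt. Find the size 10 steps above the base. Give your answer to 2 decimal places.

336.53pt

Moving from step +3 to step +10 is 7 steps up, so multiply by r⁷.
45.00 × 1.333⁷ = 45.00 × 7.47844 ≈ 336.530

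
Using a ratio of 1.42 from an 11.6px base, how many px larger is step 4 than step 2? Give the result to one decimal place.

23.8px

Step 2: 11.6 × 1.42² = 23.390px
Step 4: 11.6 × 1.42⁴ = 47.164px
Difference: 47.164 − 23.390 = 23.774px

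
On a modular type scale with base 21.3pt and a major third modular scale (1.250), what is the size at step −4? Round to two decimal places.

8.72pt

Every step multiplies by the scale ratio.
21.3 ÷ 1.250⁴ = 21.3 ÷ 2.44141 ≈ 8.72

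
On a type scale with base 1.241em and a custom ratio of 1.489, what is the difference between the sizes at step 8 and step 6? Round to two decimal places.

16.46em

Step 6: 1.241 × 1.489⁶ = 13.5251em
Step 8: 1.241 × 1.489⁸ = 29.9867em
Difference: 29.9867 − 13.5251 = 16.4616em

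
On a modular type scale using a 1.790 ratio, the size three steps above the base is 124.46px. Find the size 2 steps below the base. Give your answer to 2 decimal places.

6.77px

124.46 ÷ 1.790⁵ = 124.46 ÷ 18.37660 ≈ 6.773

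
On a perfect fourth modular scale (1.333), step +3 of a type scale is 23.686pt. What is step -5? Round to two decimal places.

Moving from step +3 to step -5 is 8 steps down, so divide by r⁸.
23.686 ÷ 1.333⁸ = 23.686 ÷ 9.96876 ≈ 2.376

2.38pt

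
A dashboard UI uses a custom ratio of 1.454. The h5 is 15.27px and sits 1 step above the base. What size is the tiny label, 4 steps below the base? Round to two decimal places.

2.35px

Moving from step +1 to step -4 is 5 steps down, so divide by r⁵.
15.27 ÷ 1.454⁵ = 15.27 ÷ 6.49863 ≈ 2.350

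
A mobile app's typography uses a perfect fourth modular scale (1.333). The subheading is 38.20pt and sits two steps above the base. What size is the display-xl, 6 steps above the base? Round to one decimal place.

38.20 × 1.333⁴ = 38.20 × 3.15733 ≈ 120.610

120.6pt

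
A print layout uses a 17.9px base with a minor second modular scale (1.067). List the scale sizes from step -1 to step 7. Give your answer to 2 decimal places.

16.78px, 17.90px, 19.10px, 20.38px, 21.74px, 23.20px, 24.76px, 26.41px, 28.18px

Step -1: 17.9 ÷ 1.067 = 16.78
Step 0: 17.9px
Step 1: 17.9 × 1.067 = 19.10
Step 2: 17.9 × 1.067² = 20.38
Step 3: 17.9 × 1.067³ = 21.74
Step 4: 17.9 × 1.067⁴ = 23.20
Step 5: 17.9 × 1.067⁵ = 24.76
Step 6: 17.9 × 1.067⁶ = 26.41
Step 7: 17.9 × 1.067⁷ = 28.18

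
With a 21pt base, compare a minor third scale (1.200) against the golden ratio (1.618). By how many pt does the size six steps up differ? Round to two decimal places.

314.08pt

Minor third: 21.0 × 1.200⁶ = 62.7057pt
Golden ratio: 21.0 × 1.618⁶ = 376.7822pt
Difference: 376.7822 − 62.7057 = 314.0765pt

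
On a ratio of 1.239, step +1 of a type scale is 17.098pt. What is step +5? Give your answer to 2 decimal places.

40.29pt

17.098 × 1.239⁴ = 17.098 × 2.35660 ≈ 40.293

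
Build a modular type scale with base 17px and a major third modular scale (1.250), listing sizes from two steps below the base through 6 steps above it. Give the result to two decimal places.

10.88px, 13.60px, 17.00px, 21.25px, 26.56px, 33.20px, 41.50px, 51.88px, 64.85px

Step -2: 17.0 ÷ 1.250² = 10.88
Step -1: 17.0 ÷ 1.250 = 13.60
Step 0: 17px
Step 1: 17.0 × 1.250 = 21.25
Step 2: 17.0 × 1.250² = 26.56
Step 3: 17.0 × 1.250³ = 33.20
Step 4: 17.0 × 1.250⁴ = 41.50
Step 5: 17.0 × 1.250⁵ = 51.88
Step 6: 17.0 × 1.250⁶ = 64.85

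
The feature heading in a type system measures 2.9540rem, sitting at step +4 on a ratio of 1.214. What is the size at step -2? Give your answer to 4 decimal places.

2.9540 ÷ 1.214⁶ = 2.9540 ÷ 3.20119 ≈ 0.9228

0.9228rem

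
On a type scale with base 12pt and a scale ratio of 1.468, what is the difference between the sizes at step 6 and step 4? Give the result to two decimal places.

64.37pt

Step 4: 12.0 × 1.468⁴ = 55.7295pt
Step 6: 12.0 × 1.468⁶ = 120.0985pt
Difference: 120.0985 − 55.7295 = 64.3690pt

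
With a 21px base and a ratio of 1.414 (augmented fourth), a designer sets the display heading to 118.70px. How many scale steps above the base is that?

1.414ⁿ = 118.70 / 21 = 5.6524
n = ln(5.6524) / ln(1.414) = 1.7321 / 0.3464 ≈ 5.00

5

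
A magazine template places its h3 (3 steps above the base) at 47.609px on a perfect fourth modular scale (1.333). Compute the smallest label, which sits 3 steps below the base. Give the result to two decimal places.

Moving from step +3 to step -3 is 6 steps down, so divide by r⁶.
47.609 ÷ 1.333⁶ = 47.609 ÷ 5.61023 ≈ 8.486

8.49px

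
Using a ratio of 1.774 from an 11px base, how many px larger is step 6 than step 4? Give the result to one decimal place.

233.9px

Step 4: 11.0 × 1.774⁴ = 108.945px
Step 6: 11.0 × 1.774⁶ = 342.858px
Difference: 342.858 − 108.945 = 233.913px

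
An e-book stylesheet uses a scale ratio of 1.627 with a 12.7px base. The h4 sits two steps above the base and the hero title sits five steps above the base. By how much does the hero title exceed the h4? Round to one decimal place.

Step 2: 12.7 × 1.627² = 33.619px
Step 5: 12.7 × 1.627⁵ = 144.791px
Difference: 144.791 − 33.619 = 111.172px

111.2px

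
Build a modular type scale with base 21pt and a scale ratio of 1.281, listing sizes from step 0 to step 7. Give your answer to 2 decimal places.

Step 0: 21pt
Step 1: 21.0 × 1.281 = 26.90
Step 2: 21.0 × 1.281² = 34.46
Step 3: 21.0 × 1.281³ = 44.14
Step 4: 21.0 × 1.281⁴ = 56.55
Step 5: 21.0 × 1.281⁵ = 72.44
Step 6: 21.0 × 1.281⁶ = 92.79
Step 7: 21.0 × 1.281⁷ = 118.87

21.00pt, 26.90pt, 34.46pt, 44.14pt, 56.55pt, 72.44pt, 92.79pt, 118.87pt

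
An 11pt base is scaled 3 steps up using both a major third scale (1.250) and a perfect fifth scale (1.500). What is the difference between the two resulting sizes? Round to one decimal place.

Major third: 11.0 × 1.250³ = 21.484pt
Perfect fifth: 11.0 × 1.500³ = 37.125pt
Difference: 37.125 − 21.484 = 15.641pt

15.6pt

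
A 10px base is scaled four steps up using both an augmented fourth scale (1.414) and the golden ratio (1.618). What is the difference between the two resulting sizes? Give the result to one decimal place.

28.6px

Augmented fourth: 10.0 × 1.414⁴ = 39.976px
Golden ratio: 10.0 × 1.618⁴ = 68.535px
Difference: 68.535 − 39.976 = 28.559px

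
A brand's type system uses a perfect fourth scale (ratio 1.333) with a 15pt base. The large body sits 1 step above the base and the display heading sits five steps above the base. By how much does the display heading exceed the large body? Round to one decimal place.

43.1pt

Step 1: 15.0 × 1.333 = 19.995pt
Step 5: 15.0 × 1.333⁵ = 63.131pt
Difference: 63.131 − 19.995 = 43.136pt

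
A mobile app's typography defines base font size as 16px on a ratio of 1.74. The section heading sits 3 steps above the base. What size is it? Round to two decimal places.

84.29px

A modular type scale is a geometric sequence: sizeₙ = base × rⁿ.
16.0 × 1.74³ = 16.0 × 5.26802 ≈ 84.29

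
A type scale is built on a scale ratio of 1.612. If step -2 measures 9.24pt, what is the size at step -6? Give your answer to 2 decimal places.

1.37pt

The gap is -6 − (-2) = -4 steps, so the factor is 1.612^-4.
9.24 ÷ 1.612⁴ = 9.24 ÷ 6.75243 ≈ 1.368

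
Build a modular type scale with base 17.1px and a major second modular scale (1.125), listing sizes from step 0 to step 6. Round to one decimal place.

Step 0: 17.1px
Step 1: 17.1 × 1.125 = 19.2
Step 2: 17.1 × 1.125² = 21.6
Step 3: 17.1 × 1.125³ = 24.3
Step 4: 17.1 × 1.125⁴ = 27.4
Step 5: 17.1 × 1.125⁵ = 30.8
Step 6: 17.1 × 1.125⁶ = 34.7

17.1px, 19.2px, 21.6px, 24.3px, 27.4px, 30.8px, 34.7px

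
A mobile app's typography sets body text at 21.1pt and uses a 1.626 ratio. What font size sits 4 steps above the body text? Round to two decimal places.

147.49pt

Each step on a modular scale multiplies by the ratio, so the size n steps from the base is base × ratioⁿ.
21.1 × 1.626⁴ = 21.1 × 6.99008 ≈ 147.49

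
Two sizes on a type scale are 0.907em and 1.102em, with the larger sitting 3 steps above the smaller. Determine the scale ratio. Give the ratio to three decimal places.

1.067

r³ = 1.102 / 0.907, so r = (1.102/0.907)^(1/3).
r = 1.2150^(1/3) ≈ 1.0671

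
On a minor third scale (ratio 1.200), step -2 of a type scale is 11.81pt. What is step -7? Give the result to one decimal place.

The gap is -7 − (-2) = -5 steps, so the factor is 1.200^-5.
11.81 ÷ 1.200⁵ = 11.81 ÷ 2.48832 ≈ 4.746

4.7pt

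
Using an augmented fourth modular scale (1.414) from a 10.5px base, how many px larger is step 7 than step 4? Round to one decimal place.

Step 4: 10.5 × 1.414⁴ = 41.975px
Step 7: 10.5 × 1.414⁷ = 118.668px
Difference: 118.668 − 41.975 = 76.693px

76.7px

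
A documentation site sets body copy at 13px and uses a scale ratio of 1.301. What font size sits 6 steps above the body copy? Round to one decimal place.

63.0px

Each step on a modular scale multiplies by the ratio, so the size n steps from the base is base × ratioⁿ.
13.0 × 1.301⁶ = 13.0 × 4.84913 ≈ 63.04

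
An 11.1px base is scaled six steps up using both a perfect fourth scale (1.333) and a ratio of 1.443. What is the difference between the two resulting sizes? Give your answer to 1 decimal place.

Perfect fourth: 11.1 × 1.333⁶ = 62.274px
At 1.443: 11.1 × 1.443⁶ = 100.212px
Difference: 100.212 − 62.274 = 37.938px

37.9px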